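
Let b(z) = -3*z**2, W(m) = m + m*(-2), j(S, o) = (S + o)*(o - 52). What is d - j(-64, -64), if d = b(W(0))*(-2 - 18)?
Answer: -14848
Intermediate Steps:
j(S, o) = (-52 + o)*(S + o) (j(S, o) = (S + o)*(-52 + o) = (-52 + o)*(S + o))
W(m) = -m (W(m) = m - 2*m = -m)
d = 0 (d = (-3*(-1*0)**2)*(-2 - 18) = -3*0**2*(-20) = -3*0*(-20) = 0*(-20) = 0)
d - j(-64, -64) = 0 - ((-64)**2 - 52*(-64) - 52*(-64) - 64*(-64)) = 0 - (4096 + 3328 + 3328 + 4096) = 0 - 1*14848 = 0 - 14848 = -14848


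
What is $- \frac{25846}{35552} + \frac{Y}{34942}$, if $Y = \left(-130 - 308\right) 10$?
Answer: $- \frac{264707173}{310564496} \approx -0.85234$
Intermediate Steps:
$Y = -4380$ ($Y = \left(-130 - 308\right) 10 = \left(-438\right) 10 = -4380$)
$- \frac{25846}{35552} + \frac{Y}{34942} = - \frac{25846}{35552} - \frac{4380}{34942} = \left(-25846\right) \frac{1}{35552} - \frac{2190}{17471} = - \frac{12923}{17776} - \frac{2190}{17471} = - \frac{264707173}{310564496}$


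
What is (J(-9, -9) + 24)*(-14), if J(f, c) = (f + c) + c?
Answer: 42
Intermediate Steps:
J(f, c) = f + 2*c (J(f, c) = (c + f) + c = f + 2*c)
(J(-9, -9) + 24)*(-14) = ((-9 + 2*(-9)) + 24)*(-14) = ((-9 - 18) + 24)*(-14) = (-27 + 24)*(-14) = -3*(-14) = 42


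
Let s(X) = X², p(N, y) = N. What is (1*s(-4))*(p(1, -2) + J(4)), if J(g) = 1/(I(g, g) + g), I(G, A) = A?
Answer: 18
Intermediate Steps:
J(g) = 1/(2*g) (J(g) = 1/(g + g) = 1/(2*g))
(1*s(-4))*(p(1, -2) + J(4)) = (1*(-4)²)*(1 + (½)/4) = (1*16)*(1 + (½)*(¼)) = 16*(1 + ⅛) = 16*(9/8) = 18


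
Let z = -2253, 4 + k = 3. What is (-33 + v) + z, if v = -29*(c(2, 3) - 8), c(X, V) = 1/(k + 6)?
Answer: -10299/5 ≈ -2059.8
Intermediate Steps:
k = -1 (k = -4 + 3 = -1)
c(X, V) = ⅕ (c(X, V) = 1/(-1 + 6) = 1/5 = ⅕)
v = 1131/5 (v = -29*(⅕ - 8) = -29*(-39/5) = 1131/5 ≈ 226.20)
(-33 + v) + z = (-33 + 1131/5) - 2253 = 966/5 - 2253 = -10299/5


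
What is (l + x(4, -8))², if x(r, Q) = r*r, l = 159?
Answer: 30625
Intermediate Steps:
x(r, Q) = r²
(l + x(4, -8))² = (159 + 4²)² = (159 + 16)² = 175² = 30625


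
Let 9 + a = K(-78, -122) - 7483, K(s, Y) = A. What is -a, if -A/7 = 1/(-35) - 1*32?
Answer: 36339/5 ≈ 7267.8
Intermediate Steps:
A = 1121/5 (A = -7*(1/(-35) - 1*32) = -7*(-1/35 - 32) = -7*(-1121/35) = 1121/5 ≈ 224.20)
K(s, Y) = 1121/5
a = -36339/5 (a = -9 + (1121/5 - 7483) = -9 - 36294/5 = -36339/5 ≈ -7267.8)
-a = -1*(-36339/5) = 36339/5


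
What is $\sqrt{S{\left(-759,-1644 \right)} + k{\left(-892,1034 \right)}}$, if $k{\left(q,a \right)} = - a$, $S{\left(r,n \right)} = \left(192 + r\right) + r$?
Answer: $2 i \sqrt{590} \approx 48.58 i$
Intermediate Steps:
$S{\left(r,n \right)} = 192 + 2 r$
$\sqrt{S{\left(-759,-1644 \right)} + k{\left(-892,1034 \right)}} = \sqrt{\left(192 + 2 \left(-759\right)\right) - 1034} = \sqrt{\left(192 - 1518\right) - 1034} = \sqrt{-1326 - 1034} = \sqrt{-2360} = 2 i \sqrt{590}$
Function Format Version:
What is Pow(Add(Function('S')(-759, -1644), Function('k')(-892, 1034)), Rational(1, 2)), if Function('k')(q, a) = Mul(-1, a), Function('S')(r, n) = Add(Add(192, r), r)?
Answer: Mul(2, I, Pow(590, Rational(1, 2))) ≈ Mul(48.580, I)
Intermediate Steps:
Function('S')(r, n) = Add(192, Mul(2, r))
Pow(Add(Function('S')(-759, -1644), Function('k')(-892, 1034)), Rational(1, 2)) = Pow(Add(Add(192, Mul(2, -759)), Mul(-1, 1034)), Rational(1, 2)) = Pow(Add(Add(192, -1518), -1034), Rational(1, 2)) = Pow(Add(-1326, -1034), Rational(1, 2)) = Pow(-2360, Rational(1, 2)) = Mul(2, I, Pow(590, Rational(1, 2)))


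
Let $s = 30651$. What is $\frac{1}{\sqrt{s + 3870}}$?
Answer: $\frac{\sqrt{34521}}{34521} \approx 0.0053822$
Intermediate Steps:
$\frac{1}{\sqrt{s + 3870}} = \frac{1}{\sqrt{30651 + 3870}} = \frac{1}{\sqrt{34521}} = \frac{\sqrt{34521}}{34521}$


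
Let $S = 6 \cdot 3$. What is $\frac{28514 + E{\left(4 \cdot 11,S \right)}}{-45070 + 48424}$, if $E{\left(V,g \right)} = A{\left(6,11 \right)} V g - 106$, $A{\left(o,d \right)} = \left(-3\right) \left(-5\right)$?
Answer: $\frac{20144}{1677} \approx 12.012$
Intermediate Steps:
$A{\left(o,d \right)} = 15$
$S = 18$
$E{\left(V,g \right)} = -106 + 15 V g$ ($E{\left(V,g \right)} = 15 V g - 106 = -106 + 15 V g$)
$\frac{28514 + E{\left(4 \cdot 11,S \right)}}{-45070 + 48424} = \frac{28514 - \left(106 - 15 \cdot 4 \cdot 11 \cdot 18\right)}{-45070 + 48424} = \frac{28514 - \left(106 - 11880\right)}{3354} = \left(28514 + \left(-106 + 11880\right)\right) \frac{1}{3354} = \left(28514 + 11774\right) \frac{1}{3354} = 40288 \cdot \frac{1}{3354} = \frac{20144}{1677}$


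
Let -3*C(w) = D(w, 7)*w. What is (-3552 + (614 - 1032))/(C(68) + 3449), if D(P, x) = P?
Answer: -11910/5723 ≈ -2.0811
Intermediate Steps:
C(w) = -w**2/3 (C(w) = -w*w/3 = -w**2/3)
(-3552 + (614 - 1032))/(C(68) + 3449) = (-3552 + (614 - 1032))/(-1/3*68**2 + 3449) = (-3552 - 418)/(-1/3*4624 + 3449) = -3970/(-4624/3 + 3449) = -3970/5723/3 = -3970*3/5723 = -11910/5723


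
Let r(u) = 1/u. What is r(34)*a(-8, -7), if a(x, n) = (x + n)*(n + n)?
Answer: 105/17 ≈ 6.1765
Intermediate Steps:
a(x, n) = 2*n*(n + x) (a(x, n) = (n + x)*(2*n) = 2*n*(n + x))
r(34)*a(-8, -7) = (2*(-7)*(-7 - 8))/34 = (2*(-7)*(-15))/34 = (1/34)*210 = 105/17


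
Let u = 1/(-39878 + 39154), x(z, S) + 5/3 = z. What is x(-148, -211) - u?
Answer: -325073/2172 ≈ -149.67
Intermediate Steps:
x(z, S) = -5/3 + z
u = -1/724 (u = 1/(-724) = -1/724 ≈ -0.0013812)
x(-148, -211) - u = (-5/3 - 148) - 1*(-1/724) = -449/3 + 1/724 = -325073/2172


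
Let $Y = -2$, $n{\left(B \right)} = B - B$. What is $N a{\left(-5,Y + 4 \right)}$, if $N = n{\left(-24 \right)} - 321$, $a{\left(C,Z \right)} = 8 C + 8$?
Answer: $10272$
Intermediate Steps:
$n{\left(B \right)} = 0$
$a{\left(C,Z \right)} = 8 + 8 C$
$N = -321$ ($N = 0 - 321 = -321$)
$N a{\left(-5,Y + 4 \right)} = - 321 \left(8 + 8 \left(-5\right)\right) = - 321 \left(8 - 40\right) = \left(-321\right) \left(-32\right) = 10272$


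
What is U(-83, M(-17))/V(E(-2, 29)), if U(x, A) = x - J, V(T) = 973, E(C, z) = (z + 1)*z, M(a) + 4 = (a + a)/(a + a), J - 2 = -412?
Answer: 327/973 ≈ 0.33607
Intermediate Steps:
J = -410 (J = 2 - 412 = -410)
M(a) = -3 (M(a) = -4 + (a + a)/(a + a) = -4 + (2*a)/((2*a)) = -4 + (2*a)*(1/(2*a)) = -4 + 1 = -3)
E(C, z) = z*(1 + z) (E(C, z) = (1 + z)*z = z*(1 + z))
U(x, A) = 410 + x (U(x, A) = x - 1*(-410) = x + 410 = 410 + x)
U(-83, M(-17))/V(E(-2, 29)) = (410 - 83)/973 = 327*(1/973) = 327/973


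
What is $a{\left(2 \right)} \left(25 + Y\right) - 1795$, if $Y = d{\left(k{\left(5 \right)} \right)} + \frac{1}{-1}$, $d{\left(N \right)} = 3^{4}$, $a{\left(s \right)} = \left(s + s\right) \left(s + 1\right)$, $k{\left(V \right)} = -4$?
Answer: $-535$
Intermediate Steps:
$a{\left(s \right)} = 2 s \left(1 + s\right)$
$d{\left(N \right)} = 81$
$Y = 80$ ($Y = 81 + \frac{1}{-1} = 81 - 1 = 80$)
$a{\left(2 \right)} \left(25 + Y\right) - 1795 = 2 \cdot 2 \left(1 + 2\right) \left(25 + 80\right) - 1795 = 2 \cdot 2 \cdot 3 \cdot 105 - 1795 = 12 \cdot 105 - 1795 = 1260 - 1795 = -535$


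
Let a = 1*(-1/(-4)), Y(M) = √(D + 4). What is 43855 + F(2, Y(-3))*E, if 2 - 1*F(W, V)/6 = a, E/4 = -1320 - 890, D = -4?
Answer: -48965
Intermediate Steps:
Y(M) = 0 (Y(M) = √(-4 + 4) = √0 = 0)
a = ¼ (a = 1*(-1*(-¼)) = 1*(¼) = ¼ ≈ 0.25000)
E = -8840 (E = 4*(-1320 - 890) = 4*(-2210) = -8840)
F(W, V) = 21/2 (F(W, V) = 12 - 6*¼ = 12 - 3/2 = 21/2)
43855 + F(2, Y(-3))*E = 43855 + (21/2)*(-8840) = 43855 - 92820 = -48965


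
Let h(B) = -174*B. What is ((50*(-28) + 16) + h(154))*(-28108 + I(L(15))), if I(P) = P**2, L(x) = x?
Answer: 785742940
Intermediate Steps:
((50*(-28) + 16) + h(154))*(-28108 + I(L(15))) = ((50*(-28) + 16) - 174*154)*(-28108 + 15**2) = ((-1400 + 16) - 26796)*(-28108 + 225) = (-1384 - 26796)*(-27883) = -28180*(-27883) = 785742940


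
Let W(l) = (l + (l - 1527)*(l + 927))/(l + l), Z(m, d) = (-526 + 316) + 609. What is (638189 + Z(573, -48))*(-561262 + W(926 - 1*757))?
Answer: -61047338102970/169 ≈ -3.6123e+11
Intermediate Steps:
Z(m, d) = 399 (Z(m, d) = -210 + 609 = 399)
W(l) = (l + (-1527 + l)*(927 + l))/(2*l) (W(l) = (l + (-1527 + l)*(927 + l))/((2*l)) = (l + (-1527 + l)*(927 + l))*(1/(2*l)) = (l + (-1527 + l)*(927 + l))/(2*l))
(638189 + Z(573, -48))*(-561262 + W(926 - 1*757)) = (638189 + 399)*(-561262 + (-1415529 + (926 - 1*757)*(-599 + (926 - 1*757)))/(2*(926 - 1*757))) = 638588*(-561262 + (-1415529 + (926 - 757)*(-599 + (926 - 757)))/(2*(926 - 757))) = 638588*(-561262 + (½)*(-1415529 + 169*(-599 + 169))/169) = 638588*(-561262 + (½)*(1/169)*(-1415529 + 169*(-430))) = 638588*(-561262 + (½)*(1/169)*(-1415529 - 72670)) = 638588*(-561262 + (½)*(1/169)*(-1488199)) = 638588*(-561262 - 1488199/338) = 638588*(-191194755/338) = -61047338102970/169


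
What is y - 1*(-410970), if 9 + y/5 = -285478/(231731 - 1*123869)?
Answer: 22160882480/53931 ≈ 4.1091e+5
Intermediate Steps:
y = -3140590/53931 (y = -45 + 5*(-285478/(231731 - 1*123869)) = -45 + 5*(-285478/(231731 - 123869)) = -45 + 5*(-285478/107862) = -45 + 5*(-285478*1/107862) = -45 + 5*(-142739/53931) = -45 - 713695/53931 = -3140590/53931 ≈ -58.233)
y - 1*(-410970) = -3140590/53931 - 1*(-410970) = -3140590/53931 + 410970 = 22160882480/53931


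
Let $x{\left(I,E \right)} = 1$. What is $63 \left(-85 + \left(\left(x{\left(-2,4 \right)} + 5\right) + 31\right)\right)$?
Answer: $-3024$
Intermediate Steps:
$63 \left(-85 + \left(\left(x{\left(-2,4 \right)} + 5\right) + 31\right)\right) = 63 \left(-85 + \left(\left(1 + 5\right) + 31\right)\right) = 63 \left(-85 + \left(6 + 31\right)\right) = 63 \left(-85 + 37\right) = 63 \left(-48\right) = -3024$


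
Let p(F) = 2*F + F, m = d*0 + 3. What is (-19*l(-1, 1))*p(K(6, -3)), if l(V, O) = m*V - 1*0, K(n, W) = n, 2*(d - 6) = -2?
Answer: 1026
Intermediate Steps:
d = 5 (d = 6 + (1/2)*(-2) = 6 - 1 = 5)
m = 3 (m = 5*0 + 3 = 0 + 3 = 3)
l(V, O) = 3*V (l(V, O) = 3*V - 1*0 = 3*V + 0 = 3*V)
p(F) = 3*F
(-19*l(-1, 1))*p(K(6, -3)) = (-57*(-1))*(3*6) = -19*(-3)*18 = 57*18 = 1026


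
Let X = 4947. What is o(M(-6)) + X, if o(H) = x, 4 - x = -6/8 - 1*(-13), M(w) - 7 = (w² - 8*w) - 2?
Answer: 19755/4 ≈ 4938.8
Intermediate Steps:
M(w) = 5 + w² - 8*w (M(w) = 7 + ((w² - 8*w) - 2) = 7 + (-2 + w² - 8*w) = 5 + w² - 8*w)
x = -33/4 (x = 4 - (-6/8 - 1*(-13)) = 4 - (-6*⅛ + 13) = 4 - (-¾ + 13) = 4 - 1*49/4 = 4 - 49/4 = -33/4 ≈ -8.2500)
o(H) = -33/4
o(M(-6)) + X = -33/4 + 4947 = 19755/4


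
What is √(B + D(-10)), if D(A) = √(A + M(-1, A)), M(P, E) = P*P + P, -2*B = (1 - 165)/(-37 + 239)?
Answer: √(4141 + 10201*I*√10)/101 ≈ 1.3406 + 1.1795*I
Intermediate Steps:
B = 41/101 (B = -(1 - 165)/(2*(-37 + 239)) = -(-82)/202 = -½*(-82/101) = 41/101 ≈ 0.40594)
M(P, E) = P + P² (M(P, E) = P² + P = P + P²)
D(A) = √A (D(A) = √(A - (1 - 1)) = √(A - 1*0) = √(A + 0) = √A)
√(B + D(-10)) = √(41/101 + √(-10)) = √(41/101 + I*√10)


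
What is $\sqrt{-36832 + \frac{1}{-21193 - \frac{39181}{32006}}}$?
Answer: $\frac{i \sqrt{1883131474557650056034}}{226114113} \approx 191.92 i$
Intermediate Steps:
$\sqrt{-36832 + \frac{1}{-21193 - \frac{39181}{32006}}} = \sqrt{-36832 + \frac{1}{- \frac{678342339}{32006}}} = \sqrt{-36832 - \frac{32006}{678342339}} = \sqrt{- \frac{24984705062054}{678342339}} = \frac{i \sqrt{1883131474557650056034}}{226114113}$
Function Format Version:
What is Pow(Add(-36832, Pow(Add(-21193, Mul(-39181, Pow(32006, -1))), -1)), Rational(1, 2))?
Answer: Mul(Rational(1, 226114113), I, Pow(1883131474557650056034, Rational(1, 2))) ≈ Mul(191.92, I)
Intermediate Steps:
Pow(Add(-36832, Pow(Add(-21193, Mul(-39181, Pow(32006, -1))), -1)), Rational(1, 2)) = Pow(Add(-36832, Pow(Add(-21193, Mul(-39181, Rational(1, 32006))), -1)), Rational(1, 2)) = Pow(Add(-36832, Pow(Add(-21193, Rational(-39181, 32006)), -1)), Rational(1, 2)) = Pow(Add(-36832, Pow(Rational(-678342339, 32006), -1)), Rational(1, 2)) = Pow(Add(-36832, Rational(-32006, 678342339)), Rational(1, 2)) = Pow(Rational(-24984705062054, 678342339), Rational(1, 2)) = Mul(Rational(1, 226114113), I, Pow(1883131474557650056034, Rational(1, 2)))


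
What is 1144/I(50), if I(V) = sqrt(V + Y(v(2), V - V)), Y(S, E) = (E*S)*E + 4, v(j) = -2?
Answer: 572*sqrt(6)/9 ≈ 155.68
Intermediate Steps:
Y(S, E) = 4 + S*E**2 (Y(S, E) = S*E**2 + 4 = 4 + S*E**2)
I(V) = sqrt(4 + V) (I(V) = sqrt(V + (4 - 2*(V - V)**2)) = sqrt(V + (4 - 2*0**2)) = sqrt(V + (4 - 2*0)) = sqrt(V + (4 + 0)) = sqrt(V + 4) = sqrt(4 + V))
1144/I(50) = 1144/(sqrt(4 + 50)) = 1144/(sqrt(54)) = 1144/((3*sqrt(6))) = 1144*(sqrt(6)/18) = 572*sqrt(6)/9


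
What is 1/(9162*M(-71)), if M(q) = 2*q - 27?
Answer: -1/1548378 ≈ -6.4584e-7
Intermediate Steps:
M(q) = -27 + 2*q
1/(9162*M(-71)) = 1/(9162*(-27 + 2*(-71))) = 1/(9162*(-27 - 142)) = (1/9162)/(-169) = (1/9162)*(-1/169) = -1/1548378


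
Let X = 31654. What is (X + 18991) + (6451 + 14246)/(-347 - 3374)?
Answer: 188429348/3721 ≈ 50639.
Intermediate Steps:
(X + 18991) + (6451 + 14246)/(-347 - 3374) = (31654 + 18991) + (6451 + 14246)/(-347 - 3374) = 50645 + 20697/(-3721) = 50645 + 20697*(-1/3721) = 50645 - 20697/3721 = 188429348/3721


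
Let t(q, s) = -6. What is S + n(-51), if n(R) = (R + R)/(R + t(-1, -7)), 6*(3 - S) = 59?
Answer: -575/114 ≈ -5.0439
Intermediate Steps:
S = -41/6 (S = 3 - ⅙*59 = 3 - 59/6 = -41/6 ≈ -6.8333)
n(R) = 2*R/(-6 + R) (n(R) = (R + R)/(R - 6) = (2*R)/(-6 + R) = 2*R/(-6 + R))
S + n(-51) = -41/6 + 2*(-51)/(-6 - 51) = -41/6 + 2*(-51)/(-57) = -41/6 + 2*(-51)*(-1/57) = -41/6 + 34/19 = -575/114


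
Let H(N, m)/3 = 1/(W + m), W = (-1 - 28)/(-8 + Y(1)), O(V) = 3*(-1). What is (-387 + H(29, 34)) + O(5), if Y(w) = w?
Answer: -34703/89 ≈ -389.92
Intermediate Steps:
O(V) = -3
W = 29/7 (W = (-1 - 28)/(-8 + 1) = -29/(-7) = -29*(-1/7) = 29/7 ≈ 4.1429)
H(N, m) = 3/(29/7 + m)
(-387 + H(29, 34)) + O(5) = (-387 + 21/(29 + 7*34)) - 3 = (-387 + 21/(29 + 238)) - 3 = (-387 + 21/267) - 3 = (-387 + 21*(1/267)) - 3 = (-387 + 7/89) - 3 = -34436/89 - 3 = -34703/89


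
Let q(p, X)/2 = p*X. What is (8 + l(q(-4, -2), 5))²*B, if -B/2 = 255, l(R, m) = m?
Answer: -86190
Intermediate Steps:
q(p, X) = 2*X*p (q(p, X) = 2*(p*X) = 2*(X*p) = 2*X*p)
B = -510 (B = -2*255 = -510)
(8 + l(q(-4, -2), 5))²*B = (8 + 5)²*(-510) = 13²*(-510) = 169*(-510) = -86190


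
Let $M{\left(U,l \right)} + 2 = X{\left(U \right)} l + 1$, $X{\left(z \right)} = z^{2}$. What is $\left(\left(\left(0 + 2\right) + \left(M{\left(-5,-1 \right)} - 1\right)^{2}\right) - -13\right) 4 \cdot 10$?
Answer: $29760$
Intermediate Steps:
$M{\left(U,l \right)} = -1 + l U^{2}$ ($M{\left(U,l \right)} = -2 + \left(U^{2} l + 1\right) = -2 + \left(l U^{2} + 1\right) = -2 + \left(1 + l U^{2}\right) = -1 + l U^{2}$)
$\left(\left(\left(0 + 2\right) + \left(M{\left(-5,-1 \right)} - 1\right)^{2}\right) - -13\right) 4 \cdot 10 = \left(\left(\left(0 + 2\right) + \left(\left(-1 - \left(-5\right)^{2}\right) - 1\right)^{2}\right) - -13\right) 4 \cdot 10 = \left(\left(2 + \left(\left(-1 - 25\right) - 1\right)^{2}\right) + 13\right) 4 \cdot 10 = \left(\left(2 + \left(-26 - 1\right)^{2}\right) + 13\right) 4 \cdot 10 = \left(\left(2 + \left(-27\right)^{2}\right) + 13\right) 4 \cdot 10 = \left(\left(2 + 729\right) + 13\right) 4 \cdot 10 = \left(731 + 13\right) 4 \cdot 10 = 744 \cdot 4 \cdot 10 = 2976 \cdot 10 = 29760$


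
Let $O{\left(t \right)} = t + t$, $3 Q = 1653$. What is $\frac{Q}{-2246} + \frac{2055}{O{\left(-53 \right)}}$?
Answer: $- \frac{1168484}{59519} \approx -19.632$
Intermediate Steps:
$Q = 551$ ($Q = \frac{1}{3} \cdot 1653 = 551$)
$O{\left(t \right)} = 2 t$
$\frac{Q}{-2246} + \frac{2055}{O{\left(-53 \right)}} = \frac{551}{-2246} + \frac{2055}{2 \left(-53\right)} = 551 \left(- \frac{1}{2246}\right) + \frac{2055}{-106} = - \frac{551}{2246} + 2055 \left(- \frac{1}{106}\right) = - \frac{551}{2246} - \frac{2055}{106} = - \frac{1168484}{59519}$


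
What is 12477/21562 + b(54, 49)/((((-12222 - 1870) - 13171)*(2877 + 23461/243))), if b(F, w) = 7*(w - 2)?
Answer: 122894346791379/212380098580516 ≈ 0.57865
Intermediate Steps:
b(F, w) = -14 + 7*w (b(F, w) = 7*(-2 + w) = -14 + 7*w)
12477/21562 + b(54, 49)/((((-12222 - 1870) - 13171)*(2877 + 23461/243))) = 12477/21562 + (-14 + 7*49)/((((-12222 - 1870) - 13171)*(2877 + 23461/243))) = 12477*(1/21562) + (-14 + 343)/(((-14092 - 13171)*(2877 + 23461*(1/243)))) = 12477/21562 + 329/((-27263*(2877 + 23461/243))) = 12477/21562 + 329/((-27263*722572/243)) = 12477/21562 + 329/(-19699480436/243) = 12477/21562 + 329*(-243/19699480436) = 12477/21562 - 79947/19699480436 = 122894346791379/212380098580516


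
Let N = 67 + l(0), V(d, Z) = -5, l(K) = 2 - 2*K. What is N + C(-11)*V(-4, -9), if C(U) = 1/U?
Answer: 764/11 ≈ 69.455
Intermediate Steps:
N = 69 (N = 67 + (2 - 2*0) = 67 + (2 + 0) = 67 + 2 = 69)
N + C(-11)*V(-4, -9) = 69 - 5/(-11) = 69 - 1/11*(-5) = 69 + 5/11 = 764/11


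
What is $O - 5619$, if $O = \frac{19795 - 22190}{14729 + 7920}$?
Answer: $- \frac{127267126}{22649} \approx -5619.1$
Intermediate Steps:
$O = - \frac{2395}{22649} \approx -0.10574$
$O - 5619 = - \frac{2395}{22649} - 5619 = - \frac{127267126}{22649}$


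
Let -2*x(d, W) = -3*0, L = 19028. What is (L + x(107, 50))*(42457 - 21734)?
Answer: 394317244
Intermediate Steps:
x(d, W) = 0 (x(d, W) = -(-3)*0/2 = -1/2*0 = 0)
(L + x(107, 50))*(42457 - 21734) = (19028 + 0)*(42457 - 21734) = 19028*20723 = 394317244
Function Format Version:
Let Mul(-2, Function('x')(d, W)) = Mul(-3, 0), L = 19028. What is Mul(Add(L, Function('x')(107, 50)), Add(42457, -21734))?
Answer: 394317244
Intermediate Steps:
Function('x')(d, W) = 0 (Function('x')(d, W) = Mul(Rational(-1, 2), Mul(-3, 0)) = Mul(Rational(-1, 2), 0) = 0)
Mul(Add(L, Function('x')(107, 50)), Add(42457, -21734)) = Mul(Add(19028, 0), Add(42457, -21734)) = Mul(19028, 20723) = 394317244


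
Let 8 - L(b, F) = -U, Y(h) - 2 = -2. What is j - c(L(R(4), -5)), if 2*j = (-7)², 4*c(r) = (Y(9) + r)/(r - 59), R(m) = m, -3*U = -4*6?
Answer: 2115/86 ≈ 24.593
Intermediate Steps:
U = 8 (U = -(-4)*6/3 = -⅓*(-24) = 8)
Y(h) = 0 (Y(h) = 2 - 2 = 0)
L(b, F) = 16 (L(b, F) = 8 - (-1)*8 = 8 - 1*(-8) = 8 + 8 = 16)
c(r) = r/(4*(-59 + r)) (c(r) = ((0 + r)/(r - 59))/4 = (r/(-59 + r))/4 = r/(4*(-59 + r)))
j = 49/2 (j = (½)*(-7)² = (½)*49 = 49/2 ≈ 24.500)
j - c(L(R(4), -5)) = 49/2 - 16/(4*(-59 + 16)) = 49/2 - 16/(4*(-43)) = 49/2 - 16*(-1)/(4*43) = 49/2 - 1*(-4/43) = 49/2 + 4/43 = 2115/86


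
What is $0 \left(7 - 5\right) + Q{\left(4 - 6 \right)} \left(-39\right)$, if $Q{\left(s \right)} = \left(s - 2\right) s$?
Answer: $-312$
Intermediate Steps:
$Q{\left(s \right)} = s \left(-2 + s\right)$ ($Q{\left(s \right)} = \left(-2 + s\right) s = s \left(-2 + s\right)$)
$0 \left(7 - 5\right) + Q{\left(4 - 6 \right)} \left(-39\right) = 0 \left(7 - 5\right) + \left(4 - 6\right) \left(-2 + \left(4 - 6\right)\right) \left(-39\right) = 0 \cdot 2 + - 2 \left(-2 - 2\right) \left(-39\right) = 0 + \left(-2\right) \left(-4\right) \left(-39\right) = 0 + 8 \left(-39\right) = 0 - 312 = -312$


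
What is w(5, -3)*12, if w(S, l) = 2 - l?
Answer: 60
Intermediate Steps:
w(5, -3)*12 = (2 - 1*(-3))*12 = (2 + 3)*12 = 5*12 = 60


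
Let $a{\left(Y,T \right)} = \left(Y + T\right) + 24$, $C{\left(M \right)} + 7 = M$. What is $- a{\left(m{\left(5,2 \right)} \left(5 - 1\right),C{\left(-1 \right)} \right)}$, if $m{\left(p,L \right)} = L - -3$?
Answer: $-36$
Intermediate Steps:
$m{\left(p,L \right)} = 3 + L$ ($m{\left(p,L \right)} = L + 3 = 3 + L$)
$C{\left(M \right)} = -7 + M$
$a{\left(Y,T \right)} = 24 + T + Y$ ($a{\left(Y,T \right)} = \left(T + Y\right) + 24 = 24 + T + Y$)
$- a{\left(m{\left(5,2 \right)} \left(5 - 1\right),C{\left(-1 \right)} \right)} = - (24 - 8 + \left(3 + 2\right) \left(5 - 1\right)) = - (24 - 8 + 5 \cdot 4) = - (24 - 8 + 20) = \left(-1\right) 36 = -36$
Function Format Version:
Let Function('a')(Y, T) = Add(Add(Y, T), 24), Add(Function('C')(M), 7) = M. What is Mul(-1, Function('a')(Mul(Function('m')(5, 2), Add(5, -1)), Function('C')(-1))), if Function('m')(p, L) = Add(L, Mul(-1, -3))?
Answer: -36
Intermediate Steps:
Function('m')(p, L) = Add(3, L) (Function('m')(p, L) = Add(L, 3) = Add(3, L))
Function('C')(M) = Add(-7, M)
Function('a')(Y, T) = Add(24, T, Y) (Function('a')(Y, T) = Add(Add(T, Y), 24) = Add(24, T, Y))
Mul(-1, Function('a')(Mul(Function('m')(5, 2), Add(5, -1)), Function('C')(-1))) = Mul(-1, Add(24, Add(-7, -1), Mul(Add(3, 2), Add(5, -1)))) = Mul(-1, Add(24, -8, Mul(5, 4))) = Mul(-1, Add(24, -8, 20)) = Mul(-1, 36) = -36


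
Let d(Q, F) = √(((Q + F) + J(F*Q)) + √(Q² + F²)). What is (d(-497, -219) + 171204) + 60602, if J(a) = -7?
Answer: 231806 + √(-723 + √294970) ≈ 2.3181e+5 + 13.412*I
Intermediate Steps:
d(Q, F) = √(-7 + F + Q + √(F² + Q²)) (d(Q, F) = √(((Q + F) - 7) + √(Q² + F²)) = √(((F + Q) - 7) + √(F² + Q²)) = √((-7 + F + Q) + √(F² + Q²)) = √(-7 + F + Q + √(F² + Q²)))
(d(-497, -219) + 171204) + 60602 = (√(-7 - 219 - 497 + √((-219)² + (-497)²)) + 171204) + 60602 = (√(-7 - 219 - 497 + √(47961 + 247009)) + 171204) + 60602 = (√(-7 - 219 - 497 + √294970) + 171204) + 60602 = (√(-723 + √294970) + 171204) + 60602 = (171204 + √(-723 + √294970)) + 60602 = 231806 + √(-723 + √294970)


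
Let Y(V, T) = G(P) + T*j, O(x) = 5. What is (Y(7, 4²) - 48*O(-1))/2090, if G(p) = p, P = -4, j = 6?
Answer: -74/1045 ≈ -0.070813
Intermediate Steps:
Y(V, T) = -4 + 6*T (Y(V, T) = -4 + T*6 = -4 + 6*T)
(Y(7, 4²) - 48*O(-1))/2090 = ((-4 + 6*4²) - 48*5)/2090 = ((-4 + 6*16) - 240)*(1/2090) = ((-4 + 96) - 240)*(1/2090) = (92 - 240)*(1/2090) = -148*1/2090 = -74/1045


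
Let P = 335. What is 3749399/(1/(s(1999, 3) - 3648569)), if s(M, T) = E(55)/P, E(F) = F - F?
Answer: -13679940960031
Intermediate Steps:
E(F) = 0
s(M, T) = 0 (s(M, T) = 0/335 = 0*(1/335) = 0)
3749399/(1/(s(1999, 3) - 3648569)) = 3749399/(1/(0 - 3648569)) = 3749399/(1/(-3648569)) = 3749399/(-1/3648569) = 3749399*(-3648569) = -13679940960031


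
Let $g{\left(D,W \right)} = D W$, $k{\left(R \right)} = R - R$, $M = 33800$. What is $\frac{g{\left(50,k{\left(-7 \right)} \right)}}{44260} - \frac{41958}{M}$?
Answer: $- \frac{20979}{16900} \approx -1.2414$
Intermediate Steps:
$k{\left(R \right)} = 0$
$\frac{g{\left(50,k{\left(-7 \right)} \right)}}{44260} - \frac{41958}{M} = \frac{50 \cdot 0}{44260} - \frac{41958}{33800} = 0 \cdot \frac{1}{44260} - \frac{20979}{16900} = 0 - \frac{20979}{16900} = - \frac{20979}{16900}$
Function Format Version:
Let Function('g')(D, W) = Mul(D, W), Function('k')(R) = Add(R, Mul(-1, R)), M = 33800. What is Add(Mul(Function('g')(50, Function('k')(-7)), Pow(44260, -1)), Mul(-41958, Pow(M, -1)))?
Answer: Rational(-20979, 16900) ≈ -1.2414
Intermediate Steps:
Function('k')(R) = 0
Add(Mul(Function('g')(50, Function('k')(-7)), Pow(44260, -1)), Mul(-41958, Pow(M, -1))) = Add(Mul(Mul(50, 0), Pow(44260, -1)), Mul(-41958, Pow(33800, -1))) = Add(Mul(0, Rational(1, 44260)), Mul(-41958, Rational(1, 33800))) = Add(0, Rational(-20979, 16900)) = Rational(-20979, 16900)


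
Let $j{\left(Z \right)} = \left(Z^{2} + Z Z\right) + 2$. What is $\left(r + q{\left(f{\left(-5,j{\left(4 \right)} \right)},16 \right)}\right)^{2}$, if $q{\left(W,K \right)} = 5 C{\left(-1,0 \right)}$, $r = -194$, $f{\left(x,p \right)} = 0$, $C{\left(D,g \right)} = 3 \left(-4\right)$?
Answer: $64516$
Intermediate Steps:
$C{\left(D,g \right)} = -12$
$j{\left(Z \right)} = 2 + 2 Z^{2}$ ($j{\left(Z \right)} = \left(Z^{2} + Z^{2}\right) + 2 = 2 Z^{2} + 2 = 2 + 2 Z^{2}$)
$q{\left(W,K \right)} = -60$ ($q{\left(W,K \right)} = 5 \left(-12\right) = -60$)
$\left(r + q{\left(f{\left(-5,j{\left(4 \right)} \right)},16 \right)}\right)^{2} = \left(-194 - 60\right)^{2} = \left(-254\right)^{2} = 64516$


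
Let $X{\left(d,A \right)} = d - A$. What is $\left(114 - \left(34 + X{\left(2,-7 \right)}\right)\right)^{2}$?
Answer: $5041$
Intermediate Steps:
$\left(114 - \left(34 + X{\left(2,-7 \right)}\right)\right)^{2} = \left(114 - \left(36 + 7\right)\right)^{2} = \left(114 - 43\right)^{2} = 71^{2} = 5041$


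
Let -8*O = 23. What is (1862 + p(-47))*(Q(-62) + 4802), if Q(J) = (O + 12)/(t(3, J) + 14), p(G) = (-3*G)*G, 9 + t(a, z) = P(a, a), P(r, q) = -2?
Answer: -549504565/24 ≈ -2.2896e+7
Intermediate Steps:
t(a, z) = -11 (t(a, z) = -9 - 2 = -11)
O = -23/8 (O = -⅛*23 = -23/8 ≈ -2.8750)
p(G) = -3*G²
Q(J) = 73/24 (Q(J) = (-23/8 + 12)/(-11 + 14) = (73/8)/3 = (73/8)*(⅓) = 73/24)
(1862 + p(-47))*(Q(-62) + 4802) = (1862 - 3*(-47)²)*(73/24 + 4802) = (1862 - 3*2209)*(115321/24) = (1862 - 6627)*(115321/24) = -4765*115321/24 = -549504565/24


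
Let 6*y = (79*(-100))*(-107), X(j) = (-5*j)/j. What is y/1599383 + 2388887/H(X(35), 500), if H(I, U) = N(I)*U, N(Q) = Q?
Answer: -11461179145163/11995372500 ≈ -955.47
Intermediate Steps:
X(j) = -5
H(I, U) = I*U
y = 422650/3 (y = ((79*(-100))*(-107))/6 = (-7900*(-107))/6 = (⅙)*845300 = 422650/3 ≈ 1.4088e+5)
y/1599383 + 2388887/H(X(35), 500) = (422650/3)/1599383 + 2388887/((-5*500)) = (422650/3)*(1/1599383) + 2388887/(-2500) = 422650/4798149 + 2388887*(-1/2500) = 422650/4798149 - 2388887/2500 = -11461179145163/11995372500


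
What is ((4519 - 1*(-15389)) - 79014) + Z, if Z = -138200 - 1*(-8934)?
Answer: -188372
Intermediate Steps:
Z = -129266 (Z = -138200 + 8934 = -129266)
((4519 - 1*(-15389)) - 79014) + Z = ((4519 - 1*(-15389)) - 79014) - 129266 = ((4519 + 15389) - 79014) - 129266 = (19908 - 79014) - 129266 = -59106 - 129266 = -188372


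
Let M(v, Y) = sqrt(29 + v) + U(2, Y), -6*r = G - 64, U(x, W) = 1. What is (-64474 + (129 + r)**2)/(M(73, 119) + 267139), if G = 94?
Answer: -6558019860/35681889749 + 24549*sqrt(102)/35681889749 ≈ -0.18378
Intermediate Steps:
r = -5 (r = -(94 - 64)/6 = -1/6*30 = -5)
M(v, Y) = 1 + sqrt(29 + v) (M(v, Y) = sqrt(29 + v) + 1 = 1 + sqrt(29 + v))
(-64474 + (129 + r)**2)/(M(73, 119) + 267139) = (-64474 + (129 - 5)**2)/((1 + sqrt(29 + 73)) + 267139) = (-64474 + 124**2)/((1 + sqrt(102)) + 267139) = (-64474 + 15376)/(267140 + sqrt(102)) = -49098/(267140 + sqrt(102))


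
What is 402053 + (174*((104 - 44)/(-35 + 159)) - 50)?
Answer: 12464703/31 ≈ 4.0209e+5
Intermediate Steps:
402053 + (174*((104 - 44)/(-35 + 159)) - 50) = 402053 + (174*(60/124) - 50) = 402053 + (174*(60*(1/124)) - 50) = 402053 + (174*(15/31) - 50) = 402053 + (2610/31 - 50) = 402053 + 1060/31 = 12464703/31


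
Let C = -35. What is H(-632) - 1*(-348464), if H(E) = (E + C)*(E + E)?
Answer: 1191552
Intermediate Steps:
H(E) = 2*E*(-35 + E) (H(E) = (E - 35)*(E + E) = (-35 + E)*(2*E) = 2*E*(-35 + E))
H(-632) - 1*(-348464) = 2*(-632)*(-35 - 632) - 1*(-348464) = 2*(-632)*(-667) + 348464 = 843088 + 348464 = 1191552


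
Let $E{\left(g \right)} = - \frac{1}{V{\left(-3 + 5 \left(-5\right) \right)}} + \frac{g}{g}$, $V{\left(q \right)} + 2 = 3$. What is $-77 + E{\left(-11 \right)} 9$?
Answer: $-77$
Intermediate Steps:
$V{\left(q \right)} = 1$ ($V{\left(q \right)} = -2 + 3 = 1$)
$E{\left(g \right)} = 0$ ($E{\left(g \right)} = - 1^{-1} + \frac{g}{g} = \left(-1\right) 1 + 1 = -1 + 1 = 0$)
$-77 + E{\left(-11 \right)} 9 = -77 + 0 \cdot 9 = -77 + 0 = -77$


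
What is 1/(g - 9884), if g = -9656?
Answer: -1/19540 ≈ -5.1177e-5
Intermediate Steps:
1/(g - 9884) = 1/(-9656 - 9884) = 1/(-19540) = -1/19540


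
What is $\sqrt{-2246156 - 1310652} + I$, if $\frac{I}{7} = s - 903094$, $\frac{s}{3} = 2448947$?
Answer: $45106229 + 2 i \sqrt{889202} \approx 4.5106 \cdot 10^{7} + 1885.9 i$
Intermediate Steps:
$s = 7346841$ ($s = 3 \cdot 2448947 = 7346841$)
$I = 45106229$ ($I = 7 \left(7346841 - 903094\right) = 7 \cdot 6443747 = 45106229$)
$\sqrt{-2246156 - 1310652} + I = \sqrt{-2246156 - 1310652} + 45106229 = \sqrt{-3556808} + 45106229 = 2 i \sqrt{889202} + 45106229 = 45106229 + 2 i \sqrt{889202}$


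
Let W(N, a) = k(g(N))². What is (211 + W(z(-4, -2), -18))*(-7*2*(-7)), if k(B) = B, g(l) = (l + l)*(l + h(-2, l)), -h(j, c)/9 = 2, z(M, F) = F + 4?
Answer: 422086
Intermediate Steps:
z(M, F) = 4 + F
h(j, c) = -18 (h(j, c) = -9*2 = -18)
g(l) = 2*l*(-18 + l) (g(l) = (l + l)*(l - 18) = (2*l)*(-18 + l) = 2*l*(-18 + l))
W(N, a) = 4*N²*(-18 + N)² (W(N, a) = (2*N*(-18 + N))² = 4*N²*(-18 + N)²)
(211 + W(z(-4, -2), -18))*(-7*2*(-7)) = (211 + 4*(4 - 2)²*(-18 + (4 - 2))²)*(-7*2*(-7)) = (211 + 4*2²*(-18 + 2)²)*(-14*(-7)) = (211 + 4*4*(-16)²)*98 = (211 + 4*4*256)*98 = (211 + 4096)*98 = 4307*98 = 422086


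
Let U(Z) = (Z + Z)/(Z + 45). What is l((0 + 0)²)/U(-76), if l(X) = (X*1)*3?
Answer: 0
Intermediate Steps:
U(Z) = 2*Z/(45 + Z) (U(Z) = (2*Z)/(45 + Z) = 2*Z/(45 + Z))
l(X) = 3*X (l(X) = X*3 = 3*X)
l((0 + 0)²)/U(-76) = (3*(0 + 0)²)/((2*(-76)/(45 - 76))) = (3*0²)/((2*(-76)/(-31))) = (3*0)/((2*(-76)*(-1/31))) = 0/(152/31) = 0*(31/152) = 0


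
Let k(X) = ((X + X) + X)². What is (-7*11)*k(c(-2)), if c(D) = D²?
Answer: -11088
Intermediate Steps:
k(X) = 9*X² (k(X) = (2*X + X)² = (3*X)² = 9*X²)
(-7*11)*k(c(-2)) = (-7*11)*(9*((-2)²)²) = -693*4² = -693*16 = -77*144 = -11088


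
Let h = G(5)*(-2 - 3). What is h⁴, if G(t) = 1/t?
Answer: 1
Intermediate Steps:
h = -1 (h = (-2 - 3)/5 = (⅕)*(-5) = -1)
h⁴ = (-1)⁴ = 1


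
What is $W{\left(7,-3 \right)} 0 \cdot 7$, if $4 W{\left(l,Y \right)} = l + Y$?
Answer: $0$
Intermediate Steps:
$W{\left(l,Y \right)} = \frac{Y}{4} + \frac{l}{4}$ ($W{\left(l,Y \right)} = \frac{l + Y}{4} = \frac{Y + l}{4} = \frac{Y}{4} + \frac{l}{4}$)
$W{\left(7,-3 \right)} 0 \cdot 7 = \left(\frac{1}{4} \left(-3\right) + \frac{1}{4} \cdot 7\right) 0 \cdot 7 = \left(- \frac{3}{4} + \frac{7}{4}\right) 0 \cdot 7 = 1 \cdot 0 \cdot 7 = 0 \cdot 7 = 0$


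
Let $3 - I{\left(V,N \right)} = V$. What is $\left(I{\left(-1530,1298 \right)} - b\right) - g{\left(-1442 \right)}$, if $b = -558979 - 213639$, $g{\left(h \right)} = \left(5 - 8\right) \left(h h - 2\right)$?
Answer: $7012237$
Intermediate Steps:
$I{\left(V,N \right)} = 3 - V$
$g{\left(h \right)} = 6 - 3 h^{2}$ ($g{\left(h \right)} = - 3 \left(h^{2} - 2\right) = - 3 \left(-2 + h^{2}\right) = 6 - 3 h^{2}$)
$b = -772618$
$\left(I{\left(-1530,1298 \right)} - b\right) - g{\left(-1442 \right)} = \left(\left(3 - -1530\right) - -772618\right) - \left(6 - 3 \left(-1442\right)^{2}\right) = \left(\left(3 + 1530\right) + 772618\right) - \left(6 - 6238092\right) = \left(1533 + 772618\right) - \left(6 - 6238092\right) = 774151 - -6238086 = 774151 + 6238086 = 7012237$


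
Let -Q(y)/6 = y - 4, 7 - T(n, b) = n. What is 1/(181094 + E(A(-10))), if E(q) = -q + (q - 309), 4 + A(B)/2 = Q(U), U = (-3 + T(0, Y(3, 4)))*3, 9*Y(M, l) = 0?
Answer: 1/180785 ≈ 5.5314e-6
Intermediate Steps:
Y(M, l) = 0 (Y(M, l) = (⅑)*0 = 0)
T(n, b) = 7 - n
U = 12 (U = (-3 + (7 - 1*0))*3 = (-3 + (7 + 0))*3 = (-3 + 7)*3 = 4*3 = 12)
Q(y) = 24 - 6*y (Q(y) = -6*(y - 4) = -6*(-4 + y) = 24 - 6*y)
A(B) = -104 (A(B) = -8 + 2*(24 - 6*12) = -8 + 2*(24 - 72) = -8 + 2*(-48) = -8 - 96 = -104)
E(q) = -309 (E(q) = -q + (-309 + q) = -309)
1/(181094 + E(A(-10))) = 1/(181094 - 309) = 1/180785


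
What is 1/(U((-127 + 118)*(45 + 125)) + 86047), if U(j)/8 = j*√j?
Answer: 86047/236625014209 + 36720*I*√170/236625014209 ≈ 3.6364e-7 + 2.0233e-6*I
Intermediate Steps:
U(j) = 8*j^(3/2) (U(j) = 8*(j*√j) = 8*j^(3/2))
1/(U((-127 + 118)*(45 + 125)) + 86047) = 1/(8*((-127 + 118)*(45 + 125))^(3/2) + 86047) = 1/(8*(-9*170)^(3/2) + 86047) = 1/(8*(-1530)^(3/2) + 86047) = 1/(8*(-4590*I*√170) + 86047) = 1/(-36720*I*√170 + 86047) = 1/(86047 - 36720*I*√170)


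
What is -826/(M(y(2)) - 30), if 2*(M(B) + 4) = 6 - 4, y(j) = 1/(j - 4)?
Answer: 826/33 ≈ 25.030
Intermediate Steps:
y(j) = 1/(-4 + j)
M(B) = -3 (M(B) = -4 + (6 - 4)/2 = -4 + (½)*2 = -4 + 1 = -3)
-826/(M(y(2)) - 30) = -826/(-3 - 30) = -826/(-33) = -826*(-1/33) = 826/33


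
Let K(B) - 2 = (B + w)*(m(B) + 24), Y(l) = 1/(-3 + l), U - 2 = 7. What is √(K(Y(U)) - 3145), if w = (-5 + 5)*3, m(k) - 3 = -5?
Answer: I*√28254/3 ≈ 56.03*I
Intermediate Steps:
U = 9 (U = 2 + 7 = 9)
m(k) = -2 (m(k) = 3 - 5 = -2)
w = 0 (w = 0*3 = 0)
K(B) = 2 + 22*B (K(B) = 2 + (B + 0)*(-2 + 24) = 2 + B*22 = 2 + 22*B)
√(K(Y(U)) - 3145) = √((2 + 22/(-3 + 9)) - 3145) = √((2 + 22/6) - 3145) = √((2 + 22*(⅙)) - 3145) = √((2 + 11/3) - 3145) = √(17/3 - 3145) = √(-9418/3) = I*√28254/3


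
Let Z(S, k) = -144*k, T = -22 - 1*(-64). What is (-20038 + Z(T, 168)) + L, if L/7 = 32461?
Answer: 182997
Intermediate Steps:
T = 42 (T = -22 + 64 = 42)
L = 227227 (L = 7*32461 = 227227)
(-20038 + Z(T, 168)) + L = (-20038 - 144*168) + 227227 = (-20038 - 24192) + 227227 = -44230 + 227227 = 182997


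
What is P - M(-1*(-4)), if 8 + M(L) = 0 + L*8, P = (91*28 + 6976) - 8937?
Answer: 563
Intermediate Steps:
P = 587 (P = (2548 + 6976) - 8937 = 9524 - 8937 = 587)
M(L) = -8 + 8*L (M(L) = -8 + (0 + L*8) = -8 + (0 + 8*L) = -8 + 8*L)
P - M(-1*(-4)) = 587 - (-8 + 8*(-1*(-4))) = 587 - (-8 + 8*4) = 587 - (-8 + 32) = 587 - 1*24 = 587 - 24 = 563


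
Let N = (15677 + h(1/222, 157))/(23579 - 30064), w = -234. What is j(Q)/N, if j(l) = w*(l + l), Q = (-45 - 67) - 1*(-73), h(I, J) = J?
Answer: -1517490/203 ≈ -7475.3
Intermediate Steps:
N = -15834/6485 (N = (15677 + 157)/(23579 - 30064) = 15834/(-6485) = 15834*(-1/6485) = -15834/6485 ≈ -2.4416)
Q = -39 (Q = -112 + 73 = -39)
j(l) = -468*l (j(l) = -234*(l + l) = -468*l)
j(Q)/N = (-468*(-39))/(-15834/6485) = 18252*(-6485/15834) = -1517490/203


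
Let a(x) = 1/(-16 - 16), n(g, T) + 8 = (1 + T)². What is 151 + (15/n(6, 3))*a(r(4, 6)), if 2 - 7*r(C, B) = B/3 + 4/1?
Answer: 38641/256 ≈ 150.94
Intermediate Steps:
r(C, B) = -2/7 - B/21 (r(C, B) = 2/7 - (B/3 + 4/1)/7 = 2/7 - (B*(⅓) + 4*1)/7 = 2/7 - (B/3 + 4)/7 = 2/7 - (4 + B/3)/7 = 2/7 + (-4/7 - B/21) = -2/7 - B/21)
n(g, T) = -8 + (1 + T)²
a(x) = -1/32 (a(x) = 1/(-32) = -1/32)
151 + (15/n(6, 3))*a(r(4, 6)) = 151 + (15/(-8 + (1 + 3)²))*(-1/32) = 151 + (15/(-8 + 4²))*(-1/32) = 151 + (15/(-8 + 16))*(-1/32) = 151 + (15/8)*(-1/32) = 151 - 15/256 = 38641/256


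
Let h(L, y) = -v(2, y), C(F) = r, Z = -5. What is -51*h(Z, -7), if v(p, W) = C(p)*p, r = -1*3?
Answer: -306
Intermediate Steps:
r = -3
C(F) = -3
v(p, W) = -3*p
h(L, y) = 6 (h(L, y) = -(-3)*2 = -1*(-6) = 6)
-51*h(Z, -7) = -51*6 = -306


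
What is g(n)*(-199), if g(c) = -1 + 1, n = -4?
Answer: 0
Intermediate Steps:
g(c) = 0
g(n)*(-199) = 0*(-199) = 0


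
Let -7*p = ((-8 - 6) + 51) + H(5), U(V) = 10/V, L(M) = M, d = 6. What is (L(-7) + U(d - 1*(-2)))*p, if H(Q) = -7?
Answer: 345/14 ≈ 24.643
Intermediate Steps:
p = -30/7 (p = -(((-8 - 6) + 51) - 7)/7 = -((-14 + 51) - 7)/7 = -(37 - 7)/7 = -1/7*30 = -30/7 ≈ -4.2857)
(L(-7) + U(d - 1*(-2)))*p = (-7 + 10/(6 - 1*(-2)))*(-30/7) = (-7 + 10/(6 + 2))*(-30/7) = (-7 + 10/8)*(-30/7) = (-7 + 10*(1/8))*(-30/7) = (-7 + 5/4)*(-30/7) = -23/4*(-30/7) = 345/14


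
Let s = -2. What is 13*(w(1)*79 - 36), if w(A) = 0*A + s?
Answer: -2522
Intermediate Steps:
w(A) = -2 (w(A) = 0*A - 2 = 0 - 2 = -2)
13*(w(1)*79 - 36) = 13*(-2*79 - 36) = 13*(-158 - 36) = 13*(-194) = -2522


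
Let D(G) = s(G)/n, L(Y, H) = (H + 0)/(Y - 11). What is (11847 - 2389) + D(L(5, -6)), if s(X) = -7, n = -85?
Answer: 803937/85 ≈ 9458.1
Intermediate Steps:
L(Y, H) = H/(-11 + Y)
D(G) = 7/85 (D(G) = -7/(-85) = -7*(-1/85) = 7/85)
(11847 - 2389) + D(L(5, -6)) = (11847 - 2389) + 7/85 = 9458 + 7/85 = 803937/85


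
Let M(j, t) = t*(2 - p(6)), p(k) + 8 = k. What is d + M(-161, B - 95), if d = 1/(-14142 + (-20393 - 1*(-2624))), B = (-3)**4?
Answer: -1787017/31911 ≈ -56.000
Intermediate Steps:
p(k) = -8 + k
B = 81
d = -1/31911 (d = 1/(-14142 + (-20393 + 2624)) = 1/(-14142 - 17769) = 1/(-31911) = -1/31911 ≈ -3.1337e-5)
M(j, t) = 4*t (M(j, t) = t*(2 - (-8 + 6)) = t*(2 - 1*(-2)) = t*(2 + 2) = t*4 = 4*t)
d + M(-161, B - 95) = -1/31911 + 4*(81 - 95) = -1/31911 + 4*(-14) = -1/31911 - 56 = -1787017/31911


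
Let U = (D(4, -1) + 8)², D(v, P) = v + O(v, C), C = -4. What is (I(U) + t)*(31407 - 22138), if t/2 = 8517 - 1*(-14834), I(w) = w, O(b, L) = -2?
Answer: 433807738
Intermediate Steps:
D(v, P) = -2 + v (D(v, P) = v - 2 = -2 + v)
U = 100 (U = ((-2 + 4) + 8)² = (2 + 8)² = 10² = 100)
t = 46702 (t = 2*(8517 - 1*(-14834)) = 2*(8517 + 14834) = 2*23351 = 46702)
(I(U) + t)*(31407 - 22138) = (100 + 46702)*(31407 - 22138) = 46802*9269 = 433807738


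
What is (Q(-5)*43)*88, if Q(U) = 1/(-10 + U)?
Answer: -3784/15 ≈ -252.27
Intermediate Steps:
(Q(-5)*43)*88 = (43/(-10 - 5))*88 = (43/(-15))*88 = -1/15*43*88 = -43/15*88 = -3784/15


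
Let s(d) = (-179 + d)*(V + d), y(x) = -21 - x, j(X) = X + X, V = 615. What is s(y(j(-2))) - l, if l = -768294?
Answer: 651086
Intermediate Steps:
j(X) = 2*X
s(d) = (-179 + d)*(615 + d)
s(y(j(-2))) - l = (-110085 + (-21 - 2*(-2))² + 436*(-21 - 2*(-2))) - 1*(-768294) = (-110085 + (-21 - 1*(-4))² + 436*(-21 - 1*(-4))) + 768294 = (-110085 + (-21 + 4)² + 436*(-21 + 4)) + 768294 = (-110085 + (-17)² + 436*(-17)) + 768294 = (-110085 + 289 - 7412) + 768294 = -117208 + 768294 = 651086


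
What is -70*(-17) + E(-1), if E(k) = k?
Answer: 1189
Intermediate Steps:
-70*(-17) + E(-1) = -70*(-17) - 1 = 1190 - 1 = 1189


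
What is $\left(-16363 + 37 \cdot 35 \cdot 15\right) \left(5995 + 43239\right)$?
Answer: $150754508$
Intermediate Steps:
$\left(-16363 + 37 \cdot 35 \cdot 15\right) \left(5995 + 43239\right) = \left(-16363 + 1295 \cdot 15\right) 49234 = \left(-16363 + 19425\right) 49234 = 3062 \cdot 49234 = 150754508$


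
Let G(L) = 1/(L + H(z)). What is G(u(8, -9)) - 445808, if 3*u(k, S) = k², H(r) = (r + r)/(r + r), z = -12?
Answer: -29869133/67 ≈ -4.4581e+5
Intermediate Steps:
H(r) = 1 (H(r) = (2*r)/((2*r)) = (2*r)*(1/(2*r)) = 1)
u(k, S) = k²/3
G(L) = 1/(1 + L) (G(L) = 1/(L + 1) = 1/(1 + L))
G(u(8, -9)) - 445808 = 1/(1 + (⅓)*8²) - 445808 = 1/(1 + (⅓)*64) - 445808 = 1/(1 + 64/3) - 445808 = 1/(67/3) - 445808 = 3/67 - 445808 = -29869133/67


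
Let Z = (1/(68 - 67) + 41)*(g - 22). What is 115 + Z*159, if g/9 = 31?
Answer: 1716361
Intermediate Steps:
g = 279 (g = 9*31 = 279)
Z = 10794 (Z = (1/(68 - 67) + 41)*(279 - 22) = (1/1 + 41)*257 = (1 + 41)*257 = 42*257 = 10794)
115 + Z*159 = 115 + 10794*159 = 115 + 1716246 = 1716361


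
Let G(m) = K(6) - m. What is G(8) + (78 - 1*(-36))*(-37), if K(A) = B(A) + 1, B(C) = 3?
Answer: -4222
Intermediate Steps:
K(A) = 4 (K(A) = 3 + 1 = 4)
G(m) = 4 - m
G(8) + (78 - 1*(-36))*(-37) = (4 - 1*8) + (78 - 1*(-36))*(-37) = (4 - 8) + (78 + 36)*(-37) = -4 + 114*(-37) = -4 - 4218 = -4222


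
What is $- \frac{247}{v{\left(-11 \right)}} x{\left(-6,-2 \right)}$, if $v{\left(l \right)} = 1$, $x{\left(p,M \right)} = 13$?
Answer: $-3211$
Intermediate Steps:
$- \frac{247}{v{\left(-11 \right)}} x{\left(-6,-2 \right)} = - \frac{247}{1} \cdot 13 = \left(-247\right) 1 \cdot 13 = \left(-247\right) 13 = -3211$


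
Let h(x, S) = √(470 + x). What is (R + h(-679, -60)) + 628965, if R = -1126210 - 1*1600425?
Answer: -2097670 + I*√209 ≈ -2.0977e+6 + 14.457*I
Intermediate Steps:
R = -2726635 (R = -1126210 - 1600425 = -2726635)
(R + h(-679, -60)) + 628965 = (-2726635 + √(470 - 679)) + 628965 = (-2726635 + √(-209)) + 628965 = (-2726635 + I*√209) + 628965 = -2097670 + I*√209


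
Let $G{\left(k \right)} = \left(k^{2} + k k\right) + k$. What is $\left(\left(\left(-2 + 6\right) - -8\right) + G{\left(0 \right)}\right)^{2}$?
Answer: $144$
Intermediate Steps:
$G{\left(k \right)} = k + 2 k^{2}$ ($G{\left(k \right)} = \left(k^{2} + k^{2}\right) + k = 2 k^{2} + k = k + 2 k^{2}$)
$\left(\left(\left(-2 + 6\right) - -8\right) + G{\left(0 \right)}\right)^{2} = \left(\left(\left(-2 + 6\right) - -8\right) + 0 \left(1 + 2 \cdot 0\right)\right)^{2} = \left(\left(4 + 8\right) + 0 \left(1 + 0\right)\right)^{2} = \left(12 + 0 \cdot 1\right)^{2} = \left(12 + 0\right)^{2} = 12^{2} = 144$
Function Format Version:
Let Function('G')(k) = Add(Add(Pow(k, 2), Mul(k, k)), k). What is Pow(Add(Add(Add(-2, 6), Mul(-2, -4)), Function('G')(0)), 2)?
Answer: 144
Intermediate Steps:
Function('G')(k) = Add(k, Mul(2, Pow(k, 2))) (Function('G')(k) = Add(Add(Pow(k, 2), Pow(k, 2)), k) = Add(Mul(2, Pow(k, 2)), k) = Add(k, Mul(2, Pow(k, 2))))
Pow(Add(Add(Add(-2, 6), Mul(-2, -4)), Function('G')(0)), 2) = Pow(Add(Add(Add(-2, 6), Mul(-2, -4)), Mul(0, Add(1, Mul(2, 0)))), 2) = Pow(Add(Add(4, 8), Mul(0, Add(1, 0))), 2) = Pow(Add(12, Mul(0, 1)), 2) = Pow(Add(12, 0), 2) = Pow(12, 2) = 144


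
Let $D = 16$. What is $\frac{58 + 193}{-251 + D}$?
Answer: $- \frac{251}{235} \approx -1.0681$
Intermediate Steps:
$\frac{58 + 193}{-251 + D} = \frac{58 + 193}{-251 + 16} = \frac{251}{-235} = 251 \left(- \frac{1}{235}\right) = - \frac{251}{235}$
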